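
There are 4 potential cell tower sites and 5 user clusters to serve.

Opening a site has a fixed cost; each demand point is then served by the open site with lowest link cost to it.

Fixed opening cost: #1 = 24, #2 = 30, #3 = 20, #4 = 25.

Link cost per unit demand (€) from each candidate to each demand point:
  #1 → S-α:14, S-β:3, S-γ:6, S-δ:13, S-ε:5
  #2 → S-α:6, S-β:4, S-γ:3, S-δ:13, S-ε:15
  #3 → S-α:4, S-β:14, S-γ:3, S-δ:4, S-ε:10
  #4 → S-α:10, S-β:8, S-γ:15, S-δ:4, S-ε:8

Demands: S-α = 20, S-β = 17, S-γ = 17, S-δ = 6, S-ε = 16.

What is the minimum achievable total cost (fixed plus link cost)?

Open {#1, #3}: assign each demand point to its cheapest open site.
  S-α→#3 20×4=80, S-β→#1 17×3=51, S-γ→#3 17×3=51, S-δ→#3 6×4=24, S-ε→#1 16×5=80
  link cost 286, fixed 44 → total 330.
Compare {#1, #3, #4}: link cost 286 + fixed 69 = 355.
Compare {#1, #2, #3}: link cost 286 + fixed 74 = 360.
Compare {#1, #2, #3, #4}: link cost 286 + fixed 99 = 385.
All other subsets cost ≥ 355. Minimum total cost: 330.

330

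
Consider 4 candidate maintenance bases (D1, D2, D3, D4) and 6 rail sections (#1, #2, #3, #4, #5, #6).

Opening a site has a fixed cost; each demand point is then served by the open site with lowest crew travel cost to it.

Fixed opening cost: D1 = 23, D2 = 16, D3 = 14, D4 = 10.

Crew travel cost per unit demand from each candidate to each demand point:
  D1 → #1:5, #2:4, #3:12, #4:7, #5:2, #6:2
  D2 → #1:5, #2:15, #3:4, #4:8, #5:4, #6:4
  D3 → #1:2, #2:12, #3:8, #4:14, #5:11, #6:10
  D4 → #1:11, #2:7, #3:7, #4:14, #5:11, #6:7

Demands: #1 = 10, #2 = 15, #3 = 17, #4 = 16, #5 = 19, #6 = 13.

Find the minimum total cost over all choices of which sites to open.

377

Open {D1, D2, D3}: assign each demand point to its cheapest open site.
  #1→D3 10×2=20, #2→D1 15×4=60, #3→D2 17×4=68, #4→D1 16×7=112, #5→D1 19×2=38, #6→D1 13×2=26
  crew travel cost 324, fixed 53 → total 377.
Compare {D1, D2, D3, D4}: crew travel cost 324 + fixed 63 = 387.
Compare {D1, D2}: crew travel cost 354 + fixed 39 = 393.
Compare {D1, D2, D4}: crew travel cost 354 + fixed 49 = 403.
All other subsets cost ≥ 387. Minimum total cost: 377.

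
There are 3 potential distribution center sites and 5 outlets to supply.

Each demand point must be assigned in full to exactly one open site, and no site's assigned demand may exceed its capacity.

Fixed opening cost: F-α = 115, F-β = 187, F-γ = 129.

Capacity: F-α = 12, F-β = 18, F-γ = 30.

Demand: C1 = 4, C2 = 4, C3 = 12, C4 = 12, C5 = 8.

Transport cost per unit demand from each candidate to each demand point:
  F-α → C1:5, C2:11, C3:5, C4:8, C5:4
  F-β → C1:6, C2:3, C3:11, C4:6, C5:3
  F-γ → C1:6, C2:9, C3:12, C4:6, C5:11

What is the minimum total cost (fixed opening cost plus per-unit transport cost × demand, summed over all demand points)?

524

Open {F-α, F-γ}; cheapest assignment that respects the capacities:
  F-α (cap 12, load 12): C3 — cost 12×5 = 60
  F-γ (cap 30, load 28): C1, C2, C4, C5 — cost 4×6 + 4×9 + 12×6 + 8×11 = 220
  Shipping 280, fixed 244 → total 524.
  Any other capacity-feasible assignment to {F-α, F-γ} ships for at least 280.
Compare {F-β, F-γ}: its best feasible assignment gives total 592.
Compare {F-α, F-β, F-γ}: its best feasible assignment gives total 623.
Every other set of open sites that can feasibly serve all demand totals ≥ 592 even under its best assignment. Minimum: 524.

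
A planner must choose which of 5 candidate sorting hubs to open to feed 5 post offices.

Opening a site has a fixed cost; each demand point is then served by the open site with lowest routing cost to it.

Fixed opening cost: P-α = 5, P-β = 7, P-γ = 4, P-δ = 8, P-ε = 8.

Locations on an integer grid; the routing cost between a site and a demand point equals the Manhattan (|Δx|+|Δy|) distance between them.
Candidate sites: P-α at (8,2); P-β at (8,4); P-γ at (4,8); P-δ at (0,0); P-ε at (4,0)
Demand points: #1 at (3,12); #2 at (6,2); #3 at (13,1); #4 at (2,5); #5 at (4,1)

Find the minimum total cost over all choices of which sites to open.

Open {P-α, P-γ}: assign each demand point to its cheapest open site.
  #1→P-γ 5, #2→P-α 2, #3→P-α 6, #4→P-γ 5, #5→P-α 5
  routing cost 23, fixed 9 → total 32.
Compare {P-α, P-γ, P-ε}: routing cost 19 + fixed 17 = 36.
Compare {P-γ, P-ε}: routing cost 25 + fixed 12 = 37.
Compare {P-α, P-β, P-γ}: routing cost 23 + fixed 16 = 39.
All other subsets cost ≥ 36. Minimum total cost: 32.

32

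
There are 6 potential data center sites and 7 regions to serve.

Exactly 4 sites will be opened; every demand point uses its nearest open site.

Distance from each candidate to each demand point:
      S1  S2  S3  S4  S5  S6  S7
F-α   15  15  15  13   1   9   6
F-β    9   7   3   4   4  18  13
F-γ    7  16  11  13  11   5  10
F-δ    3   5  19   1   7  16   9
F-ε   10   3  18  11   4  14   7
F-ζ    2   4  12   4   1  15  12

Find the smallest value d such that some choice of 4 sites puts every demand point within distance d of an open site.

6

Open {F-α, F-β, F-γ, F-δ}.
  Farthest demand point is S7 at distance 6 (to F-α); all others are ≤ 6.
With {F-α, F-β, F-γ, F-ζ} the worst case is 6.
With {F-α, F-β, F-γ, F-ε} the worst case is 7.
No size-4 selection achieves below 6.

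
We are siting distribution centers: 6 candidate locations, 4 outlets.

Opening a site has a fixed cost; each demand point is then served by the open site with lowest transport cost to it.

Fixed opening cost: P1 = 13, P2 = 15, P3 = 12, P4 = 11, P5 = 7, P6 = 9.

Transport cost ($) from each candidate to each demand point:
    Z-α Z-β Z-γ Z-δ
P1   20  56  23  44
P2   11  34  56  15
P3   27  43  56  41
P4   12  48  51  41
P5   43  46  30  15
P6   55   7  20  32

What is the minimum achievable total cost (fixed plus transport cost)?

77

Open {P2, P6}: assign each demand point to its cheapest open site.
  Z-α→P2 11, Z-β→P6 7, Z-γ→P6 20, Z-δ→P2 15
  transport cost 53, fixed 24 → total 77.
Compare {P4, P5, P6}: transport cost 54 + fixed 27 = 81.
Compare {P2, P5, P6}: transport cost 53 + fixed 31 = 84.
Compare {P2, P4, P6}: transport cost 53 + fixed 35 = 88.
All other subsets cost ≥ 81. Minimum total cost: 77.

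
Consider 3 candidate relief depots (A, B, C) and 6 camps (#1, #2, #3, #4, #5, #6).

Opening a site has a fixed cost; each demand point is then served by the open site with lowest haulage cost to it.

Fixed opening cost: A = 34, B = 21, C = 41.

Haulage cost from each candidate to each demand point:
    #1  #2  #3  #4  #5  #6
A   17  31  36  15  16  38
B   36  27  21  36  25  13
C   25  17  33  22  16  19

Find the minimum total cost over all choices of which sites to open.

164

Open {A, B}: assign each demand point to its cheapest open site.
  #1→A 17, #2→B 27, #3→B 21, #4→A 15, #5→A 16, #6→B 13
  haulage cost 109, fixed 55 → total 164.
Compare {C}: haulage cost 132 + fixed 41 = 173.
Compare {B, C}: haulage cost 114 + fixed 62 = 176.
Compare {B}: haulage cost 158 + fixed 21 = 179.
All other subsets cost ≥ 173. Minimum total cost: 164.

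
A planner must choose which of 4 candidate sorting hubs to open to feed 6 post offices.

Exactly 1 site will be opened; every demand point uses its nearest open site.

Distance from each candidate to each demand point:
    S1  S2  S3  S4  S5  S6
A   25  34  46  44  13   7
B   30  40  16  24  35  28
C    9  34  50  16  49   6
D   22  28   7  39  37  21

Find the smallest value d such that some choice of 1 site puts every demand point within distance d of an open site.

Open {D}.
  Farthest demand point is S4 at distance 39 (to D); all others are ≤ 39.
With {B} the worst case is 40.
With {A} the worst case is 46.
No size-1 selection achieves below 39.

39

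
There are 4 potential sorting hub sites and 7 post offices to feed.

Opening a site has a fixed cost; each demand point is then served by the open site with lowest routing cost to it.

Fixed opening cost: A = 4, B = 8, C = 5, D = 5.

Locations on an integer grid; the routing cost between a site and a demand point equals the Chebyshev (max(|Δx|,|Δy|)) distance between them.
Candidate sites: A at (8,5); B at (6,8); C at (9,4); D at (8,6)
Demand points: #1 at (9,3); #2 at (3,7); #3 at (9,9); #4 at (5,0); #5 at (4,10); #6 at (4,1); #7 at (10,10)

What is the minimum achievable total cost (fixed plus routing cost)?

34

Open {A}: assign each demand point to its cheapest open site.
  #1→A 2, #2→A 5, #3→A 4, #4→A 5, #5→A 5, #6→A 4, #7→A 5
  routing cost 30, fixed 4 → total 34.
Compare {D}: routing cost 30 + fixed 5 = 35.
Compare {A, B}: routing cost 23 + fixed 12 = 35.
Compare {B, C}: routing cost 22 + fixed 13 = 35.
All other subsets cost ≥ 35. Minimum total cost: 34.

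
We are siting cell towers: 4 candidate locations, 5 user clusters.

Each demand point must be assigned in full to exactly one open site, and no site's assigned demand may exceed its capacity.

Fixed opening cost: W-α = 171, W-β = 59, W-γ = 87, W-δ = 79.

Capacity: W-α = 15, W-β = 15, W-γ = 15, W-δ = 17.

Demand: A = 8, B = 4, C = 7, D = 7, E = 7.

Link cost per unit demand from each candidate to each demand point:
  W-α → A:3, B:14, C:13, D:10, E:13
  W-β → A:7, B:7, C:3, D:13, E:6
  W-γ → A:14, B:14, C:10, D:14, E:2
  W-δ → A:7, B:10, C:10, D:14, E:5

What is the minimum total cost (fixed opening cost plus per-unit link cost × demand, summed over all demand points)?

Open {W-β, W-γ, W-δ}; cheapest assignment that respects the capacities:
  W-β (cap 15, load 11): B, C — cost 4×7 + 7×3 = 49
  W-γ (cap 15, load 14): D, E — cost 7×14 + 7×2 = 112
  W-δ (cap 17, load 8): A — cost 8×7 = 56
  Shipping 217, fixed 225 → total 442.
  Any other capacity-feasible assignment to {W-β, W-γ, W-δ} ships for at least 217.
Compare {W-α, W-β, W-γ}: its best feasible assignment gives total 474.
Compare {W-α, W-β, W-δ}: its best feasible assignment gives total 487.
Every other set of open sites that can feasibly serve all demand totals ≥ 474 even under its best assignment. Minimum: 442.

442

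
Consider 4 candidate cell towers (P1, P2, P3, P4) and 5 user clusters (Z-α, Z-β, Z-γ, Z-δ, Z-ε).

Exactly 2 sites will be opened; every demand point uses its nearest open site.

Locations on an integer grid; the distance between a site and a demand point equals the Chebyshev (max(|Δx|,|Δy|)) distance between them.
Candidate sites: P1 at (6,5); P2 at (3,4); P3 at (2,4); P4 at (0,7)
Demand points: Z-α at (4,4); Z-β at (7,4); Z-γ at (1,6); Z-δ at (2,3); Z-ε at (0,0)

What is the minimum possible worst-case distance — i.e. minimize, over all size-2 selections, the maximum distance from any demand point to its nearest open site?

4

Open {P1, P2}.
  Farthest demand point is Z-ε at distance 4 (to P2); all others are ≤ 4.
With {P1, P3} the worst case is 4.
With {P2, P3} the worst case is 4.
No size-2 selection achieves below 4.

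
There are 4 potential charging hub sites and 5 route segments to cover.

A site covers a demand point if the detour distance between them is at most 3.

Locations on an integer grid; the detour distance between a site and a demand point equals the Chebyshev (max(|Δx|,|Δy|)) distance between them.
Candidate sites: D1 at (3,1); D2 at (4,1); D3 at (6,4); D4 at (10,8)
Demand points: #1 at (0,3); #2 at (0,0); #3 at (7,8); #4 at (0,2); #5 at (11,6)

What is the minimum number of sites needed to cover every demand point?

2

Coverage sets (demand points within 3 of each site):
  D1: {#1, #2, #4}
  D2: {}
  D3: {}
  D4: {#3, #5}
No single site covers all 5 demand points.
But {D1, D4} covers everything, so the minimum is 2.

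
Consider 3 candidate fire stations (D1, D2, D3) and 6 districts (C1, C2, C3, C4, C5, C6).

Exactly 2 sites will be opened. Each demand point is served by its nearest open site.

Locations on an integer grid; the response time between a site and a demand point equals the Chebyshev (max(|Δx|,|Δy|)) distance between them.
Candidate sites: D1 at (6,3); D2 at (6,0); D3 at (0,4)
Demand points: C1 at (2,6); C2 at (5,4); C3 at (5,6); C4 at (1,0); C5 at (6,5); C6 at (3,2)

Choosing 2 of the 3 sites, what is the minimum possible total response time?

15

Open {D1, D3}.
  C1→D3 2, C2→D1 1, C3→D1 3, C4→D3 4, C5→D1 2, C6→D1 3  ⇒ total 15.
Compare {D1, D2}: total 18.
Compare {D2, D3}: total 23.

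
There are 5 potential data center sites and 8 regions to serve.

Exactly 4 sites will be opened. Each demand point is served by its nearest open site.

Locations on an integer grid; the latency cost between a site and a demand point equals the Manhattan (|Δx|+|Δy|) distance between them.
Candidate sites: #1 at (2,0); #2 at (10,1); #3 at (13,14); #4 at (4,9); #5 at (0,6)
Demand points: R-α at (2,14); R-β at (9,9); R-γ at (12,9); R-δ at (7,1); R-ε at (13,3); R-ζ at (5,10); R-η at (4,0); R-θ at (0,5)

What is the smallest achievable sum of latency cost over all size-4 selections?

33

Open {#1, #2, #4, #5}.
  R-α→#4 7, R-β→#4 5, R-γ→#4 8, R-δ→#2 3, R-ε→#2 5, R-ζ→#4 2, R-η→#1 2, R-θ→#5 1  ⇒ total 33.
Compare {#2, #3, #4, #5}: total 36.
Compare {#1, #2, #3, #4}: total 37.
No size-4 selection does better; minimum is 33.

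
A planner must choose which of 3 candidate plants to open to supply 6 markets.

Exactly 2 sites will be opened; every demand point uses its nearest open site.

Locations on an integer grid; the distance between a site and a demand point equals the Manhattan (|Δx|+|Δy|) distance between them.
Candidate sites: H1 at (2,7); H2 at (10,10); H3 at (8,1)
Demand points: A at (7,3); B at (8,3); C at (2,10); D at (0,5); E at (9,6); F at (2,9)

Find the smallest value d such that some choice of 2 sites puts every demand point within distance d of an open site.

6

Open {H1, H3}.
  Farthest demand point is E at distance 6 (to H3); all others are ≤ 6.
With {H1, H2} the worst case is 9.
With {H2, H3} the worst case is 12.
No size-2 selection achieves below 6.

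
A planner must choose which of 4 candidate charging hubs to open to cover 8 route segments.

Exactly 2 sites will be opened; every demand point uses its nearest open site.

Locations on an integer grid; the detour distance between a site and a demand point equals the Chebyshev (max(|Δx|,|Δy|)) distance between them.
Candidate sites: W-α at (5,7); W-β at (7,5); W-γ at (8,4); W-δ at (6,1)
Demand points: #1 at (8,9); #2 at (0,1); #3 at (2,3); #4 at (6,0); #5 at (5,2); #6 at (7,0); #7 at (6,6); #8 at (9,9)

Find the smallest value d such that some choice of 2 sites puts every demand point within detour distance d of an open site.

Open {W-α, W-β}.
  Farthest demand point is #2 at detour distance 6 (to W-α); all others are ≤ 6.
With {W-α, W-γ} the worst case is 6.
With {W-α, W-δ} the worst case is 6.
No size-2 selection achieves below 6.

6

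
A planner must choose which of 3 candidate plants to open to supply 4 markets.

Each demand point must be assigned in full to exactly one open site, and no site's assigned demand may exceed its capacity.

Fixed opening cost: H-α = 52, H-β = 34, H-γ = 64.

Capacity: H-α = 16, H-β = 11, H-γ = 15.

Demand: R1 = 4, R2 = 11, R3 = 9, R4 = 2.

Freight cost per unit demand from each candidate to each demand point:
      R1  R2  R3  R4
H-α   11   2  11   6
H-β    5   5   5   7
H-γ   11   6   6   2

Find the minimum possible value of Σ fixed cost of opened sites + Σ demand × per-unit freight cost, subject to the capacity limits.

Open {H-α, H-β}; cheapest assignment that respects the capacities:
  H-α (cap 16, load 15): R1, R2 — cost 4×11 + 11×2 = 66
  H-β (cap 11, load 11): R3, R4 — cost 9×5 + 2×7 = 59
  Shipping 125, fixed 86 → total 211.
  Any other capacity-feasible assignment to {H-α, H-β} ships for at least 125.
Compare {H-α, H-γ}: its best feasible assignment gives total 240.
Compare {H-α, H-β, H-γ}: its best feasible assignment gives total 250.
Every other set of open sites that can feasibly serve all demand totals ≥ 240 even under its best assignment. Minimum: 211.

211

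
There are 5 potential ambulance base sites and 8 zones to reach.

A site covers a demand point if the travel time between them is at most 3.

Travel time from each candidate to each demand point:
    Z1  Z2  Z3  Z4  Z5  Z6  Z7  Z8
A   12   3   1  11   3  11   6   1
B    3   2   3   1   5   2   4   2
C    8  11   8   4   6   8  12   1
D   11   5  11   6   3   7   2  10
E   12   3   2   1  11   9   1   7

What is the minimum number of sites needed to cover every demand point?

Coverage sets (demand points within 3 of each site):
  A: {Z2, Z3, Z5, Z8}
  B: {Z1, Z2, Z3, Z4, Z6, Z8}
  C: {Z8}
  D: {Z5, Z7}
  E: {Z2, Z3, Z4, Z7}
No single site covers all 8 demand points.
But {B, D} covers everything, so the minimum is 2.

2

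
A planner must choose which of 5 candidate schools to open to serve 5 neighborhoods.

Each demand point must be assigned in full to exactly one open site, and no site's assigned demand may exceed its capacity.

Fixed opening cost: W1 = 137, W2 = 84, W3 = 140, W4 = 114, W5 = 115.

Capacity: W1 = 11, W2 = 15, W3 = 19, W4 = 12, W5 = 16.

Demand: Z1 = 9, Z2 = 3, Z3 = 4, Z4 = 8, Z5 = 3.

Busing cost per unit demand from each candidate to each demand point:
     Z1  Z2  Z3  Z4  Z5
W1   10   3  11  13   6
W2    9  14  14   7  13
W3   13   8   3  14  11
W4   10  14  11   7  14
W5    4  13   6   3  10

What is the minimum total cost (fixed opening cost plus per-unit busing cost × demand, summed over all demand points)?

387

Open {W2, W5}; cheapest assignment that respects the capacities:
  W2 (cap 15, load 11): Z2, Z4 — cost 3×14 + 8×7 = 98
  W5 (cap 16, load 16): Z1, Z3, Z5 — cost 9×4 + 4×6 + 3×10 = 90
  Shipping 188, fixed 199 → total 387.
  Any other capacity-feasible assignment to {W2, W5} ships for at least 188.
Compare {W4, W5}: its best feasible assignment gives total 417.
Compare {W1, W5}: its best feasible assignment gives total 455.
Every other set of open sites that can feasibly serve all demand totals ≥ 417 even under its best assignment. Minimum: 387.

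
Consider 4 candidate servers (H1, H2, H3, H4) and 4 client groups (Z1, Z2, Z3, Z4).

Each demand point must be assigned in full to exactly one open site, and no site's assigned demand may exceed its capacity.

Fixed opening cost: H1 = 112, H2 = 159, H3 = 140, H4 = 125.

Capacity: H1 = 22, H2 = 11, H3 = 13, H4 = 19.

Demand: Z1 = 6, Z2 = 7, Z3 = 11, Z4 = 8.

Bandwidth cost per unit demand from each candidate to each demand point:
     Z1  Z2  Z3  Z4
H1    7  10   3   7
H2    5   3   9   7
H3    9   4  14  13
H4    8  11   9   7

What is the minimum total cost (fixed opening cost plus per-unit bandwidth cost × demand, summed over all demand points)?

Open {H1, H3}; cheapest assignment that respects the capacities:
  H1 (cap 22, load 19): Z3, Z4 — cost 11×3 + 8×7 = 89
  H3 (cap 13, load 13): Z1, Z2 — cost 6×9 + 7×4 = 82
  Shipping 171, fixed 252 → total 423.
  Any other capacity-feasible assignment to {H1, H3} ships for at least 171.
Compare {H1, H4}: its best feasible assignment gives total 444.
Compare {H3, H4}: its best feasible assignment gives total 502.
Every other set of open sites that can feasibly serve all demand totals ≥ 444 even under its best assignment. Minimum: 423.

423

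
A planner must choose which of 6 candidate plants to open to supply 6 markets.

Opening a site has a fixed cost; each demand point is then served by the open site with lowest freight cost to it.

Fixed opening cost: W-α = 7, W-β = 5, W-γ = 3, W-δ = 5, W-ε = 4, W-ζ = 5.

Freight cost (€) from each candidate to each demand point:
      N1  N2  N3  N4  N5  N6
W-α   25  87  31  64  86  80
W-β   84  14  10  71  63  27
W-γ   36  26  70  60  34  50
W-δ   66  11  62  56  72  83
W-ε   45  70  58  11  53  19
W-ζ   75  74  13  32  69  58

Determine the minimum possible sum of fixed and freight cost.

Open {W-α, W-β, W-γ, W-ε}: assign each demand point to its cheapest open site.
  N1→W-α 25, N2→W-β 14, N3→W-β 10, N4→W-ε 11, N5→W-γ 34, N6→W-ε 19
  freight cost 113, fixed 19 → total 132.
Compare {W-α, W-β, W-γ, W-δ, W-ε}: freight cost 110 + fixed 24 = 134.
Compare {W-β, W-γ, W-ε}: freight cost 124 + fixed 12 = 136.
Compare {W-α, W-β, W-γ, W-ε, W-ζ}: freight cost 113 + fixed 24 = 137.
All other subsets cost ≥ 134. Minimum total cost: 132.

132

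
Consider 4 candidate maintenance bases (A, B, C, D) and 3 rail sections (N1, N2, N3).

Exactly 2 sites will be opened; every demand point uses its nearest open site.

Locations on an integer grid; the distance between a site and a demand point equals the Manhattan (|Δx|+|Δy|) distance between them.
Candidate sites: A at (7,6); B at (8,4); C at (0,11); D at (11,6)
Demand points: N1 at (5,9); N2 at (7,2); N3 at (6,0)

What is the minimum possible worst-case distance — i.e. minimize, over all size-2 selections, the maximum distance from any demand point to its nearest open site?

Open {A, B}.
  Farthest demand point is N3 at distance 6 (to B); all others are ≤ 6.
With {A, C} the worst case is 7.
With {A, D} the worst case is 7.
No size-2 selection achieves below 6.

6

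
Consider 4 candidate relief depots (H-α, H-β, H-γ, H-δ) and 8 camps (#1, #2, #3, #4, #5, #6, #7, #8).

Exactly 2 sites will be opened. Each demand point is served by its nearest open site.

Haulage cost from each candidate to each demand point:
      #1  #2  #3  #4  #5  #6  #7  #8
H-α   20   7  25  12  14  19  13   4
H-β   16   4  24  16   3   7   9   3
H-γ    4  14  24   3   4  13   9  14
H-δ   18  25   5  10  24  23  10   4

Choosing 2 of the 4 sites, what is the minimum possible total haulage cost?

56

Open {H-γ, H-δ}.
  #1→H-γ 4, #2→H-γ 14, #3→H-δ 5, #4→H-γ 3, #5→H-γ 4, #6→H-γ 13, #7→H-γ 9, #8→H-δ 4  ⇒ total 56.
Compare {H-β, H-γ}: total 57.
Compare {H-β, H-δ}: total 57.
No size-2 selection does better; minimum is 56.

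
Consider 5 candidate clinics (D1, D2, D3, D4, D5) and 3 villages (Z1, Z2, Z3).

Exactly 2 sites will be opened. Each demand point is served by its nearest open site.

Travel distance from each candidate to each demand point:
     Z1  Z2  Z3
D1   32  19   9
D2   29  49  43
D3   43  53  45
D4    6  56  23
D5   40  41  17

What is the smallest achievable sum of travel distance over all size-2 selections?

Open {D1, D4}.
  Z1→D4 6, Z2→D1 19, Z3→D1 9  ⇒ total 34.
Compare {D1, D2}: total 57.
Compare {D1, D3}: total 60.
No size-2 selection does better; minimum is 34.

34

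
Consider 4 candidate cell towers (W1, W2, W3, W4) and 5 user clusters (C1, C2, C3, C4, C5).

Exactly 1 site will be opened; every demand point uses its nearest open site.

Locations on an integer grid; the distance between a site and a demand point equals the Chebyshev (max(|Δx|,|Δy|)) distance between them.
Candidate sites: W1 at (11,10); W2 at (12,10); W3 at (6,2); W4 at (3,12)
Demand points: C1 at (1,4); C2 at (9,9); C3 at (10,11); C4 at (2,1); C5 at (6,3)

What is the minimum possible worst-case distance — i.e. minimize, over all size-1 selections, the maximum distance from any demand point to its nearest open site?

Open {W3}.
  Farthest demand point is C3 at distance 9 (to W3); all others are ≤ 9.
With {W1} the worst case is 10.
With {W2} the worst case is 11.
No size-1 selection achieves below 9.

9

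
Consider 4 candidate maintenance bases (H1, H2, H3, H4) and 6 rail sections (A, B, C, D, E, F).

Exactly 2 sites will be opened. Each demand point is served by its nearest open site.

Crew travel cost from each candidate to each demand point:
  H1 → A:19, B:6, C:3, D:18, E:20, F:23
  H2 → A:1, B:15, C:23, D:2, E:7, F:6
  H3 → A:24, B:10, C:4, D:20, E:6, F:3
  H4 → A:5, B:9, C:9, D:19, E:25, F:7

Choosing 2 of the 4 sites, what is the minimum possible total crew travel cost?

25

Open {H1, H2}.
  A→H2 1, B→H1 6, C→H1 3, D→H2 2, E→H2 7, F→H2 6  ⇒ total 25.
Compare {H2, H3}: total 26.
Compare {H2, H4}: total 34.
No size-2 selection does better; minimum is 25.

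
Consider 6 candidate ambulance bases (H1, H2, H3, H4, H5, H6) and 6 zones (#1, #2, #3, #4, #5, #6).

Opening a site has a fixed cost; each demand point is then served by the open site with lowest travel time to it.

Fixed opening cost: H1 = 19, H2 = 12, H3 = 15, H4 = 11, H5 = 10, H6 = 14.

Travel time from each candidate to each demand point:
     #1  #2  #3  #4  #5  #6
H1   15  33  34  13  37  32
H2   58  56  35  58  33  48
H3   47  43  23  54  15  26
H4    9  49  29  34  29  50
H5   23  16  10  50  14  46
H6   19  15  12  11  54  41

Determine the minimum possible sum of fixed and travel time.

Open {H3, H6}: assign each demand point to its cheapest open site.
  #1→H6 19, #2→H6 15, #3→H6 12, #4→H6 11, #5→H3 15, #6→H3 26
  travel time 98, fixed 29 → total 127.
Compare {H3, H4, H6}: travel time 88 + fixed 40 = 128.
Compare {H1, H5}: travel time 100 + fixed 29 = 129.
Compare {H5, H6}: travel time 110 + fixed 24 = 134.
All other subsets cost ≥ 128. Minimum total cost: 127.

127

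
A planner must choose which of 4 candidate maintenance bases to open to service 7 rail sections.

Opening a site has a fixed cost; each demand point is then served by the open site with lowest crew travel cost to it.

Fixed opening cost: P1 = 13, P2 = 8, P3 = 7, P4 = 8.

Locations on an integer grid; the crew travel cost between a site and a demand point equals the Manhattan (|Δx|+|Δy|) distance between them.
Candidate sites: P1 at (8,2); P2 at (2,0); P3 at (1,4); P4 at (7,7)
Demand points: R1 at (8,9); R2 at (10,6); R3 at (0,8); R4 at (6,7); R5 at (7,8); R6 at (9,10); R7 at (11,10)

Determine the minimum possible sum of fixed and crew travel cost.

Open {P4}: assign each demand point to its cheapest open site.
  R1→P4 3, R2→P4 4, R3→P4 8, R4→P4 1, R5→P4 1, R6→P4 5, R7→P4 7
  crew travel cost 29, fixed 8 → total 37.
Compare {P3, P4}: crew travel cost 26 + fixed 15 = 41.
Compare {P2, P4}: crew travel cost 29 + fixed 16 = 45.
Compare {P2, P3, P4}: crew travel cost 26 + fixed 23 = 49.
All other subsets cost ≥ 41. Minimum total cost: 37.

37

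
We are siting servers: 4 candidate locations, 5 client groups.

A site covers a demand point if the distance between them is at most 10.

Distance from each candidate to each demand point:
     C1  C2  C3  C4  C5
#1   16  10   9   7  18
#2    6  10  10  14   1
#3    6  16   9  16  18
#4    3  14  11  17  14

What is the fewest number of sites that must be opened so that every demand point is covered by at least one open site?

Coverage sets (demand points within 10 of each site):
  #1: {C2, C3, C4}
  #2: {C1, C2, C3, C5}
  #3: {C1, C3}
  #4: {C1}
No single site covers all 5 demand points.
But {#1, #2} covers everything, so the minimum is 2.

2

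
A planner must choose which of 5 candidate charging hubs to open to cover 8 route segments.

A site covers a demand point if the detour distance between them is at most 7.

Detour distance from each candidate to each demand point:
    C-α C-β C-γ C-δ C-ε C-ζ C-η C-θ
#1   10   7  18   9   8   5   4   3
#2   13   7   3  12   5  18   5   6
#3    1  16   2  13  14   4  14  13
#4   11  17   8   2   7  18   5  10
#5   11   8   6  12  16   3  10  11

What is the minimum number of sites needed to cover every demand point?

3

Coverage sets (demand points within 7 of each site):
  #1: {C-β, C-ζ, C-η, C-θ}
  #2: {C-β, C-γ, C-ε, C-η, C-θ}
  #3: {C-α, C-γ, C-ζ}
  #4: {C-δ, C-ε, C-η}
  #5: {C-γ, C-ζ}
No 2 sites suffice: every size-2 union leaves at least one demand point uncovered.
But {#1, #3, #4} covers everything, so the minimum is 3.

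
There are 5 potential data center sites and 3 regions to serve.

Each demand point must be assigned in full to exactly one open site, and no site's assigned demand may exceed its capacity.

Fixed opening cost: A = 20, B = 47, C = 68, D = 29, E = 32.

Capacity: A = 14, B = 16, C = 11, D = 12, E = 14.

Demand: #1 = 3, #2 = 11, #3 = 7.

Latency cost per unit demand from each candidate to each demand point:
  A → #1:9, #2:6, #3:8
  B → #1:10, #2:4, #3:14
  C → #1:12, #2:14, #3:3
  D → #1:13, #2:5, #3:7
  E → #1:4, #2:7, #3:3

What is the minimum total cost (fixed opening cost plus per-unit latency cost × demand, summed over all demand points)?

149

Open {D, E}; cheapest assignment that respects the capacities:
  D (cap 12, load 11): #2 — cost 11×5 = 55
  E (cap 14, load 10): #1, #3 — cost 3×4 + 7×3 = 33
  Shipping 88, fixed 61 → total 149.
  Any other capacity-feasible assignment to {D, E} ships for at least 88.
Compare {A, E}: its best feasible assignment gives total 151.
Compare {B, E}: its best feasible assignment gives total 156.
Every other set of open sites that can feasibly serve all demand totals ≥ 151 even under its best assignment. Minimum: 149.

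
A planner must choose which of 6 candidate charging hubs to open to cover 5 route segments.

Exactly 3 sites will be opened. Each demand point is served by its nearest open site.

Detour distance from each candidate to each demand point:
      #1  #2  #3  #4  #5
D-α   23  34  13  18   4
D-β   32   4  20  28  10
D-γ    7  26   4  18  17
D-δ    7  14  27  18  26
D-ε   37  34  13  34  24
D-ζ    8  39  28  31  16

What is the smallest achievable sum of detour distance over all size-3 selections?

Open {D-α, D-β, D-γ}.
  #1→D-γ 7, #2→D-β 4, #3→D-γ 4, #4→D-α 18, #5→D-α 4  ⇒ total 37.
Compare {D-β, D-γ, D-δ}: total 43.
Compare {D-β, D-γ, D-ε}: total 43.
No size-3 selection does better; minimum is 37.

37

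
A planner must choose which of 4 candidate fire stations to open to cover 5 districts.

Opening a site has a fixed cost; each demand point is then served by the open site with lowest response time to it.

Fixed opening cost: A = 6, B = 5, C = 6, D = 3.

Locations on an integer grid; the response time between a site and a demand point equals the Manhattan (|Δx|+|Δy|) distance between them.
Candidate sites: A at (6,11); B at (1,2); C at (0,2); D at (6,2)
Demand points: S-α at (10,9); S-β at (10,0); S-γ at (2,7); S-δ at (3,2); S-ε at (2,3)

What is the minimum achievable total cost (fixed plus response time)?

Open {B, D}: assign each demand point to its cheapest open site.
  S-α→D 11, S-β→D 6, S-γ→B 6, S-δ→B 2, S-ε→B 2
  response time 27, fixed 8 → total 35.
Compare {A, B, D}: response time 22 + fixed 14 = 36.
Compare {D}: response time 34 + fixed 3 = 37.
Compare {A, D}: response time 28 + fixed 9 = 37.
All other subsets cost ≥ 36. Minimum total cost: 35.

35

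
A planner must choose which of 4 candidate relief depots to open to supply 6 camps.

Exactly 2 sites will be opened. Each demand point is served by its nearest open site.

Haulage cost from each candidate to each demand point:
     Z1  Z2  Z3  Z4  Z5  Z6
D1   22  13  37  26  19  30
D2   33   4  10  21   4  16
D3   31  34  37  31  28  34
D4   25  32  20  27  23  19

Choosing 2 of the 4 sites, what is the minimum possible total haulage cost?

Open {D1, D2}.
  Z1→D1 22, Z2→D2 4, Z3→D2 10, Z4→D2 21, Z5→D2 4, Z6→D2 16  ⇒ total 77.
Compare {D2, D4}: total 80.
Compare {D2, D3}: total 86.
No size-2 selection does better; minimum is 77.

77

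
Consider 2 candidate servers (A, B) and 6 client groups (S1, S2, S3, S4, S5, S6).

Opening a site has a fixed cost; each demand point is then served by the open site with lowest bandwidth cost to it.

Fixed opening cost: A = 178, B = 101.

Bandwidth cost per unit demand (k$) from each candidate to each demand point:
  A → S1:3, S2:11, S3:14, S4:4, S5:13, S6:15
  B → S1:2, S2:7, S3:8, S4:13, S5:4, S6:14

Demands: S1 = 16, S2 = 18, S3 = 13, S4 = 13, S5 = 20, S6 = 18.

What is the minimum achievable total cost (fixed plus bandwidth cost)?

Open {B}: assign each demand point to its cheapest open site.
  S1→B 16×2=32, S2→B 18×7=126, S3→B 13×8=104, S4→B 13×13=169, S5→B 20×4=80, S6→B 18×14=252
  bandwidth cost 763, fixed 101 → total 864.
Compare {A, B}: bandwidth cost 646 + fixed 279 = 925.
Compare {A}: bandwidth cost 1010 + fixed 178 = 1188.

864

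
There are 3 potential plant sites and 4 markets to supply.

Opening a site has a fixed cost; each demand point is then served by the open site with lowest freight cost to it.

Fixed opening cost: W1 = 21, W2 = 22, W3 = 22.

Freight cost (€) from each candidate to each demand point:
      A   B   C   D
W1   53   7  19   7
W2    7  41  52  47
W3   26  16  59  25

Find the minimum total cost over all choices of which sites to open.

Open {W1, W2}: assign each demand point to its cheapest open site.
  A→W2 7, B→W1 7, C→W1 19, D→W1 7
  freight cost 40, fixed 43 → total 83.
Compare {W1, W3}: freight cost 59 + fixed 43 = 102.
Compare {W1, W2, W3}: freight cost 40 + fixed 65 = 105.
Compare {W1}: freight cost 86 + fixed 21 = 107.
All other subsets cost ≥ 102. Minimum total cost: 83.

83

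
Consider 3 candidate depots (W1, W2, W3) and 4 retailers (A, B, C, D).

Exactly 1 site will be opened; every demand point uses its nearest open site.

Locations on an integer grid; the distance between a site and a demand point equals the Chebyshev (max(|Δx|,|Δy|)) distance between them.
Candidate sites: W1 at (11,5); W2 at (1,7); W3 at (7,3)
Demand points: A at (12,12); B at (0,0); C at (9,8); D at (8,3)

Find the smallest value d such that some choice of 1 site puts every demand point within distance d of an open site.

Open {W3}.
  Farthest demand point is A at distance 9 (to W3); all others are ≤ 9.
With {W1} the worst case is 11.
With {W2} the worst case is 11.
No size-1 selection achieves below 9.

9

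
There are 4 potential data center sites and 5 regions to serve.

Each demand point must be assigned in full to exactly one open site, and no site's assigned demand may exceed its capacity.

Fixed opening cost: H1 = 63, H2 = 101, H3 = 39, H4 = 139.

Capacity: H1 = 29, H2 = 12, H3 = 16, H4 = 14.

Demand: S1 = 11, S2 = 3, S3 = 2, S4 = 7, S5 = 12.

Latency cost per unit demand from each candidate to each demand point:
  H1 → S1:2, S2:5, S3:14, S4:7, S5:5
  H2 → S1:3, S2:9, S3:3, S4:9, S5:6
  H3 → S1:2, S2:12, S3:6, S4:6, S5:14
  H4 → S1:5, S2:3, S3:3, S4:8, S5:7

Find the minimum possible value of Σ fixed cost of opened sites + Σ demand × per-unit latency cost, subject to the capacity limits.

Open {H1, H3}; cheapest assignment that respects the capacities:
  H1 (cap 29, load 26): S1, S2, S5 — cost 11×2 + 3×5 + 12×5 = 97
  H3 (cap 16, load 9): S3, S4 — cost 2×6 + 7×6 = 54
  Shipping 151, fixed 102 → total 253.
  Any other capacity-feasible assignment to {H1, H3} ships for at least 151.
Compare {H1, H2}: its best feasible assignment gives total 330.
Compare {H1, H2, H3}: its best feasible assignment gives total 348.
Every other set of open sites that can feasibly serve all demand totals ≥ 330 even under its best assignment. Minimum: 253.

253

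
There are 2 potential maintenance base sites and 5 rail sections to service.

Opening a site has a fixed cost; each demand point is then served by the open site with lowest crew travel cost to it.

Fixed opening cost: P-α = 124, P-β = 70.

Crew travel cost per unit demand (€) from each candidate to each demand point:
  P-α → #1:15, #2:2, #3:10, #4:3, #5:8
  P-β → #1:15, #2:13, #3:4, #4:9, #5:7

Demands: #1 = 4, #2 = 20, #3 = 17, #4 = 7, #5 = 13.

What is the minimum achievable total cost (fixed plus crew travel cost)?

474

Open {P-α, P-β}: assign each demand point to its cheapest open site.
  #1→P-α 4×15=60, #2→P-α 20×2=40, #3→P-β 17×4=68, #4→P-α 7×3=21, #5→P-β 13×7=91
  crew travel cost 280, fixed 194 → total 474.
Compare {P-α}: crew travel cost 395 + fixed 124 = 519.
Compare {P-β}: crew travel cost 542 + fixed 70 = 612.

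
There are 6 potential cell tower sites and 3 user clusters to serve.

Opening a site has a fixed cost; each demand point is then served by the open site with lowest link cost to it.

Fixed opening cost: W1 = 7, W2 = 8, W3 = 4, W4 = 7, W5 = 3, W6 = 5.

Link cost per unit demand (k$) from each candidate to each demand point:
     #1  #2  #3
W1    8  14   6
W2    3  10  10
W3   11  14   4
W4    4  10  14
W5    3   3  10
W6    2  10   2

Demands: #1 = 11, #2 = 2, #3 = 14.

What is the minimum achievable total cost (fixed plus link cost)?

Open {W5, W6}: assign each demand point to its cheapest open site.
  #1→W6 11×2=22, #2→W5 2×3=6, #3→W6 14×2=28
  link cost 56, fixed 8 → total 64.
Compare {W3, W5, W6}: link cost 56 + fixed 12 = 68.
Compare {W1, W5, W6}: link cost 56 + fixed 15 = 71.
Compare {W4, W5, W6}: link cost 56 + fixed 15 = 71.
All other subsets cost ≥ 68. Minimum total cost: 64.

64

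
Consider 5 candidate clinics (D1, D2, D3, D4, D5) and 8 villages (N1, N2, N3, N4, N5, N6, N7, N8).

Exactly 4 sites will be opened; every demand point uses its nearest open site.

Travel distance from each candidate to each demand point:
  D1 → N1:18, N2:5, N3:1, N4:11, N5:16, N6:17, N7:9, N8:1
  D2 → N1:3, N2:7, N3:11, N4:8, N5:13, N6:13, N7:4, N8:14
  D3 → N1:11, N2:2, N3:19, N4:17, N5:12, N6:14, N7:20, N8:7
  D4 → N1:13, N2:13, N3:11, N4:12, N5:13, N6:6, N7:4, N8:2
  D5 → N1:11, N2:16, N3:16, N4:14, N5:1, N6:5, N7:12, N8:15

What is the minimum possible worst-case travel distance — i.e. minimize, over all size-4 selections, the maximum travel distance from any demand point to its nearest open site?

Open {D1, D2, D3, D5}.
  Farthest demand point is N4 at travel distance 8 (to D2); all others are ≤ 8.
With {D1, D2, D4, D5} the worst case is 8.
With {D1, D3, D4, D5} the worst case is 11.
No size-4 selection achieves below 8.

8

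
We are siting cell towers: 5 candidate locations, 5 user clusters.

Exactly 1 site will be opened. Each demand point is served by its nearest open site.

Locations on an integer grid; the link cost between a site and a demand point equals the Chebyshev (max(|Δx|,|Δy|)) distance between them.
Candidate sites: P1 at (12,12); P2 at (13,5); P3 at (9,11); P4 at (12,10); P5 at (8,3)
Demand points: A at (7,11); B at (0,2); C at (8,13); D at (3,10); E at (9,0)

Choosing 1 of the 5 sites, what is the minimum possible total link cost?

Open {P3}.
  A→P3 2, B→P3 9, C→P3 2, D→P3 6, E→P3 11  ⇒ total 30.
Compare {P5}: total 36.
Compare {P4}: total 40.
No size-1 selection does better; minimum is 30.

30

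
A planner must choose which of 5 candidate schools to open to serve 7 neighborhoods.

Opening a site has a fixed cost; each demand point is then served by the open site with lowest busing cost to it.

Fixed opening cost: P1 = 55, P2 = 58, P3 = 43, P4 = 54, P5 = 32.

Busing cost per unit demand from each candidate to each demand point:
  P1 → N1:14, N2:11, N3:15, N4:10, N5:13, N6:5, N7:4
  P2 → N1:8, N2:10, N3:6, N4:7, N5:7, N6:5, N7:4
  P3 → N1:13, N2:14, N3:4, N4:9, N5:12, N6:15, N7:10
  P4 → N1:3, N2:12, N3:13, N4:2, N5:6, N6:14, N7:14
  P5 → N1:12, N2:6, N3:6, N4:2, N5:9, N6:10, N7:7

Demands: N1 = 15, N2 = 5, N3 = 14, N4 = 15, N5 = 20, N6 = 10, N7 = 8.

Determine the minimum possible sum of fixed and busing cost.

Open {P2, P4}: assign each demand point to its cheapest open site.
  N1→P4 15×3=45, N2→P2 5×10=50, N3→P2 14×6=84, N4→P4 15×2=30, N5→P4 20×6=120, N6→P2 10×5=50, N7→P2 8×4=32
  busing cost 411, fixed 112 → total 523.
Compare {P1, P4, P5}: busing cost 391 + fixed 141 = 532.
Compare {P2, P4, P5}: busing cost 391 + fixed 144 = 535.
Compare {P2, P3, P4}: busing cost 383 + fixed 155 = 538.
All other subsets cost ≥ 532. Minimum total cost: 523.

523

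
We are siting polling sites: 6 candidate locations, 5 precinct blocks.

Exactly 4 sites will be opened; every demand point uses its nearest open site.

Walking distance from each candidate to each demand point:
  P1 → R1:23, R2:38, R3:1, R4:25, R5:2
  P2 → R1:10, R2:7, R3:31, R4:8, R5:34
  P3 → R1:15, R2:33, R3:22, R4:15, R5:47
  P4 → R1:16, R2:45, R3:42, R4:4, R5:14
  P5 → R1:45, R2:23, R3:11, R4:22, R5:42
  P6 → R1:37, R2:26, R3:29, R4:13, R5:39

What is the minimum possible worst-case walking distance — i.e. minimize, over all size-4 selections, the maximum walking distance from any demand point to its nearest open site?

10

Open {P1, P2, P3, P4}.
  Farthest demand point is R1 at walking distance 10 (to P2); all others are ≤ 10.
With {P1, P2, P3, P5} the worst case is 10.
With {P1, P2, P3, P6} the worst case is 10.
No size-4 selection achieves below 10.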